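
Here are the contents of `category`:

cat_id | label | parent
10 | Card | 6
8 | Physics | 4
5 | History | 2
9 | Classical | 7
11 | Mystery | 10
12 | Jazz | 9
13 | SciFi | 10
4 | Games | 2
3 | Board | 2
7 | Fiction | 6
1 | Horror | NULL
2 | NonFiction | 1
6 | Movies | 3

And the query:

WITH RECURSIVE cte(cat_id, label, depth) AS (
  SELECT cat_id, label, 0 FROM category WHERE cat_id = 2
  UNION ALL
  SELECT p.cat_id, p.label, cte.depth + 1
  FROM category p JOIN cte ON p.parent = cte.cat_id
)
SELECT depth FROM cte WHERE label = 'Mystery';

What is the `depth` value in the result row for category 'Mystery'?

4

Base: cat_id=2 (NonFiction) at depth 0.
Iteration 1: rows with parent in {2} -> Board (id 3, depth 1), Games (id 4, depth 1), History (id 5, depth 1).
Iteration 2: rows with parent in {3,4,5} -> Movies (id 6, depth 2), Physics (id 8, depth 2).
Iteration 3: rows with parent in {6,8} -> Fiction (id 7, depth 3), Card (id 10, depth 3).
Iteration 4: rows with parent in {7,10} -> Classical (id 9, depth 4), Mystery (id 11, depth 4), SciFi (id 13, depth 4).
Iteration 5: rows with parent in {9,11,13} -> Jazz (id 12, depth 5).
Iteration 6: no rows with parent in {12}; recursion stops.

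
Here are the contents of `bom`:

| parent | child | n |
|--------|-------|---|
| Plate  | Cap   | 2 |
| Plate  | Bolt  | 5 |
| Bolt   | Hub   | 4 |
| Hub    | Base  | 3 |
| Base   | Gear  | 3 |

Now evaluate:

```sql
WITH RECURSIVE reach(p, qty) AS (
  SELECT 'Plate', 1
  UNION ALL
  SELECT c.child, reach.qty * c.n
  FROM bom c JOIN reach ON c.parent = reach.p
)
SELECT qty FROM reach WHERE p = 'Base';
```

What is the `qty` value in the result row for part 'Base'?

Base: (Plate, qty=1).
Iteration 1: components of {Plate} -> Bolt = 1*5 = 5, Cap = 1*2 = 2.
Iteration 2: components of {Bolt,Cap} -> Hub = 5*4 = 20.
Iteration 3: components of {Hub} -> Base = 20*3 = 60.
Iteration 4: components of {Base} -> Gear = 60*3 = 180.
Iteration 5: no further components; recursion stops.

60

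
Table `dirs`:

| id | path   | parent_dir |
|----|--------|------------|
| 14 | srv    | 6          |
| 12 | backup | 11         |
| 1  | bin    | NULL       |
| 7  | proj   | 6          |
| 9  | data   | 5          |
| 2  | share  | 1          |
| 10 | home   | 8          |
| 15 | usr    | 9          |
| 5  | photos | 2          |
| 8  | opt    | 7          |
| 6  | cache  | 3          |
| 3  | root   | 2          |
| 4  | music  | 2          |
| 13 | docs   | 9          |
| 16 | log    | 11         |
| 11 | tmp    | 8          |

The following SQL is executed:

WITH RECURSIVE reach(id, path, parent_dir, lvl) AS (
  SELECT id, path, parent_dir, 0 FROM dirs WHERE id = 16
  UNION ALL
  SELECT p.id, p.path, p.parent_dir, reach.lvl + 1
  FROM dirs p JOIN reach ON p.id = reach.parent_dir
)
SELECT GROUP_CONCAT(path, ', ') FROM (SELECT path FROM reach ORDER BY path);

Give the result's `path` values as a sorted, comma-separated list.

bin, cache, log, opt, proj, root, share, tmp

Base: id=16 (log), parent_dir=11, lvl 0.
Iteration 1: join on id=11 -> tmp (id 11, parent_dir=8, lvl 1).
Iteration 2: join on id=8 -> opt (id 8, parent_dir=7, lvl 2).
Iteration 3: join on id=7 -> proj (id 7, parent_dir=6, lvl 3).
Iteration 4: join on id=6 -> cache (id 6, parent_dir=3, lvl 4).
Iteration 5: join on id=3 -> root (id 3, parent_dir=2, lvl 5).
Iteration 6: join on id=2 -> share (id 2, parent_dir=1, lvl 6).
Iteration 7: join on id=1 -> bin (id 1, parent_dir=NULL, lvl 7).
Iteration 8: parent_dir is NULL; no match; recursion stops.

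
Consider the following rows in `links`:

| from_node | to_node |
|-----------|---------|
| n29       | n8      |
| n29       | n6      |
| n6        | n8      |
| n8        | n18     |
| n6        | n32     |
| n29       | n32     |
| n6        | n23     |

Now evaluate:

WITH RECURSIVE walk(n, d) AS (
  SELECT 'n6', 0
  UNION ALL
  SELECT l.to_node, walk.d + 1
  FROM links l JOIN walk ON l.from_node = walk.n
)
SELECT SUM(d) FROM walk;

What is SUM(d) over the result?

Base: (n6, d=0).
Iteration 1: edges from {n6} -> (n23, d=1), (n32, d=1), (n8, d=1).
Iteration 2: edges from {n23,n32,n8} -> (n18, d=2).
Iteration 3: no outgoing edges from {n18}; recursion stops.
SUM(d) = 0 + 1 + 1 + 1 + 2 = 5.

5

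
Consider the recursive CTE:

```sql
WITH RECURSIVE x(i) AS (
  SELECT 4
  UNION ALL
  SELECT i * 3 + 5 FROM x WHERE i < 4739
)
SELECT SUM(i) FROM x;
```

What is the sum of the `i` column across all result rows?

Base: i=4.
Iteration 1: 4 < 4739 holds -> i = 4 * 3 + 5 = 17.
Iteration 2: 17 < 4739 holds -> i = 17 * 3 + 5 = 56.
Iteration 3: 56 < 4739 holds -> i = 56 * 3 + 5 = 173.
Iteration 4: 173 < 4739 holds -> i = 173 * 3 + 5 = 524.
Iteration 5: 524 < 4739 holds -> i = 524 * 3 + 5 = 1577.
Iteration 6: 1577 < 4739 holds -> i = 1577 * 3 + 5 = 4736.
Iteration 7: 4736 < 4739 holds -> i = 4736 * 3 + 5 = 14213.
Iteration 8: 14213 < 4739 fails; recursion stops.
SUM(i) = 4 + 17 + 56 + 173 + 524 + 1577 + 4736 + 14213 = 21300.

21300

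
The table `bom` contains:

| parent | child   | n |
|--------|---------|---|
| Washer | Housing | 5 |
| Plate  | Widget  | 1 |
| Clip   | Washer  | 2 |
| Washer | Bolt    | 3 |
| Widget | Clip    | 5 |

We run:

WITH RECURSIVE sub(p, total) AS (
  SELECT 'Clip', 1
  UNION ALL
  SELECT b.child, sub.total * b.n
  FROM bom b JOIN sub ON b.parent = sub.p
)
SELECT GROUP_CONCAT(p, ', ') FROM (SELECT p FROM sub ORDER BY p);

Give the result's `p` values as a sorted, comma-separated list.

Bolt, Clip, Housing, Washer

Base: (Clip, total=1).
Iteration 1: components of {Clip} -> Washer = 1*2 = 2.
Iteration 2: components of {Washer} -> Bolt = 2*3 = 6, Housing = 2*5 = 10.
Iteration 3: no further components; recursion stops.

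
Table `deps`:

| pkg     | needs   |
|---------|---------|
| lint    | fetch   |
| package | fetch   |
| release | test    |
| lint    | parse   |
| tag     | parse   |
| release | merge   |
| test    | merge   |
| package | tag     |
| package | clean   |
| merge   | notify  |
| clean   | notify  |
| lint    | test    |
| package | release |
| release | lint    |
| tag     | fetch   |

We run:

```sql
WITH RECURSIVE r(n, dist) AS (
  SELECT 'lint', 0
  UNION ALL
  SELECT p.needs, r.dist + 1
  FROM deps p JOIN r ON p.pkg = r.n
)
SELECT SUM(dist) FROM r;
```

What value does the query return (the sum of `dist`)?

Base: (lint, dist=0).
Iteration 1: edges from {lint} -> (fetch, dist=1), (parse, dist=1), (test, dist=1).
Iteration 2: edges from {fetch,parse,test} -> (merge, dist=2).
Iteration 3: edges from {merge} -> (notify, dist=3).
Iteration 4: no outgoing edges from {notify}; recursion stops.
SUM(dist) = 0 + 1 + 1 + 1 + 2 + 3 = 8.

8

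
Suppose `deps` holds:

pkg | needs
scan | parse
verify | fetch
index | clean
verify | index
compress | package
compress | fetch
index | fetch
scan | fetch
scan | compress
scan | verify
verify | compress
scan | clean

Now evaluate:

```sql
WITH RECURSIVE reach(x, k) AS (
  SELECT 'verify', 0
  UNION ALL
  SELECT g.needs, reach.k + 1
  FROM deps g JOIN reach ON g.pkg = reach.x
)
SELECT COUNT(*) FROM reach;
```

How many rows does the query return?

Base: (verify, k=0).
Iteration 1: edges from {verify} -> (compress, k=1), (fetch, k=1), (index, k=1).
Iteration 2: edges from {compress,fetch,index} -> (clean, k=2), (fetch, k=2) x2, (package, k=2). [UNION ALL keeps all 4 new rows, including repeats]
Iteration 3: no outgoing edges from {clean,fetch,package}; recursion stops.
Total rows emitted: 8.

8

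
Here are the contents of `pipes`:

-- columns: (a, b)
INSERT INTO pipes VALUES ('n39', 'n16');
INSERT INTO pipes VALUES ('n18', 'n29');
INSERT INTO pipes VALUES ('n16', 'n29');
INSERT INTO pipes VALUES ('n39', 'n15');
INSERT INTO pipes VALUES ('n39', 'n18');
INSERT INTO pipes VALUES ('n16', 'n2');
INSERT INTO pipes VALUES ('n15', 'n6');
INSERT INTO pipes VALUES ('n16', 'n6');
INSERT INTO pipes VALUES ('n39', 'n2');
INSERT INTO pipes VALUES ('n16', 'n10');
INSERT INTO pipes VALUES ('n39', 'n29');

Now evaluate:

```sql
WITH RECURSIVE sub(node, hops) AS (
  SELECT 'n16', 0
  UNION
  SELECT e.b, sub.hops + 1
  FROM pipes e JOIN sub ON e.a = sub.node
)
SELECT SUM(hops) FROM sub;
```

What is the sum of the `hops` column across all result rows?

Base: (n16, hops=0).
Iteration 1: edges from {n16} -> (n10, hops=1), (n2, hops=1), (n29, hops=1), (n6, hops=1).
Iteration 2: no outgoing edges from {n10,n2,n29,n6}; recursion stops.
SUM(hops) = 0 + 1 + 1 + 1 + 1 = 4.

4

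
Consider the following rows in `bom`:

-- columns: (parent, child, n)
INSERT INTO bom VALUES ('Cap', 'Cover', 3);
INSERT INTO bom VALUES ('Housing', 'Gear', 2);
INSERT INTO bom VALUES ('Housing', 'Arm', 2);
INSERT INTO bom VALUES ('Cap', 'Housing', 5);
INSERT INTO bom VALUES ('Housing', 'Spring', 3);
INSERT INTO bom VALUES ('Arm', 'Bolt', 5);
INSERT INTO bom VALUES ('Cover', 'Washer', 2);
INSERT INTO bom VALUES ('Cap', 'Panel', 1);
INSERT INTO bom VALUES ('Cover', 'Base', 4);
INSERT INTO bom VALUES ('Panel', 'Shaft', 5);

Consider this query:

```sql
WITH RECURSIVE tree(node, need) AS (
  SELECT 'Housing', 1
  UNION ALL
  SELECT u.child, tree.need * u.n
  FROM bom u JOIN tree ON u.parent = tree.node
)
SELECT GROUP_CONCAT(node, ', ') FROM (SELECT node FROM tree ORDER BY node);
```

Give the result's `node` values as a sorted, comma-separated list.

Arm, Bolt, Gear, Housing, Spring

Base: (Housing, need=1).
Iteration 1: components of {Housing} -> Arm = 1*2 = 2, Gear = 1*2 = 2, Spring = 1*3 = 3.
Iteration 2: components of {Arm,Gear,Spring} -> Bolt = 2*5 = 10.
Iteration 3: no further components; recursion stops.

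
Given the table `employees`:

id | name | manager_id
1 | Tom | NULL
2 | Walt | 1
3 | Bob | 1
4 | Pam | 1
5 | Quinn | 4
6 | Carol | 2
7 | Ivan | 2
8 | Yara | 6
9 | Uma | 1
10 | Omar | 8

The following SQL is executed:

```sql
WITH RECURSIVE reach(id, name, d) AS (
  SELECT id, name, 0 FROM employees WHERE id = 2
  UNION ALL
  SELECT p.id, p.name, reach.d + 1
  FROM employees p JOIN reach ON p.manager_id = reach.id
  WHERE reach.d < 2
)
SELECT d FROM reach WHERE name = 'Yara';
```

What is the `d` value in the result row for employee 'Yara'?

Base: id=2 (Walt) at d 0.
Iteration 1: rows with manager_id in {2} -> Carol (id 6, d 1), Ivan (id 7, d 1).
Iteration 2: rows with manager_id in {6,7} -> Yara (id 8, d 2).
Iteration 3: d < 2 fails for all current rows; recursion stops.

2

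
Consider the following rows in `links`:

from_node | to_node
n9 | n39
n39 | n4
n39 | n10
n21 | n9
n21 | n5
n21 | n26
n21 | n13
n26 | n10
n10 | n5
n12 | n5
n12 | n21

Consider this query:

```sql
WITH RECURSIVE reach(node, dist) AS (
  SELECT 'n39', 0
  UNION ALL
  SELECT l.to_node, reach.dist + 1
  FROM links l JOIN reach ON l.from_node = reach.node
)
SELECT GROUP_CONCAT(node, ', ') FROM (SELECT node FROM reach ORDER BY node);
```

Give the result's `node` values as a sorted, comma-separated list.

n10, n39, n4, n5

Base: (n39, dist=0).
Iteration 1: edges from {n39} -> (n10, dist=1), (n4, dist=1).
Iteration 2: edges from {n10,n4} -> (n5, dist=2).
Iteration 3: no outgoing edges from {n5}; recursion stops.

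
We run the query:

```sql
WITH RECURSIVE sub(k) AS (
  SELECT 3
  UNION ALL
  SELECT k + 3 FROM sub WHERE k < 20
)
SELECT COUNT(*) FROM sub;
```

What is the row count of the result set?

Base: k=3.
Iteration 1: 3 < 20 holds -> k = 3 + 3 = 6.
Iteration 2: 6 < 20 holds -> k = 6 + 3 = 9.
Iteration 3: 9 < 20 holds -> k = 9 + 3 = 12.
Iteration 4: 12 < 20 holds -> k = 12 + 3 = 15.
Iteration 5: 15 < 20 holds -> k = 15 + 3 = 18.
Iteration 6: 18 < 20 holds -> k = 18 + 3 = 21.
Iteration 7: 21 < 20 fails; recursion stops.
Total rows emitted: 7.

7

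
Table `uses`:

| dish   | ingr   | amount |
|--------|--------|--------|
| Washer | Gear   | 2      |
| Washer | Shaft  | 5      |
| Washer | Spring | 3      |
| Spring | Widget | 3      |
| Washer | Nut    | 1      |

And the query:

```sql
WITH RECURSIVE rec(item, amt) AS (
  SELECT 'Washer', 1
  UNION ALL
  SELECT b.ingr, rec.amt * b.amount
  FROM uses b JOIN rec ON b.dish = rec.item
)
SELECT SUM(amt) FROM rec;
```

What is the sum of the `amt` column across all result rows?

21

Base: (Washer, amt=1).
Iteration 1: components of {Washer} -> Gear = 1*2 = 2, Nut = 1*1 = 1, Shaft = 1*5 = 5, Spring = 1*3 = 3.
Iteration 2: components of {Gear,Nut,Shaft,Spring} -> Widget = 3*3 = 9.
Iteration 3: no further components; recursion stops.
SUM(amt) = 1 + 5 + 3 + 2 + 1 + 9 = 21.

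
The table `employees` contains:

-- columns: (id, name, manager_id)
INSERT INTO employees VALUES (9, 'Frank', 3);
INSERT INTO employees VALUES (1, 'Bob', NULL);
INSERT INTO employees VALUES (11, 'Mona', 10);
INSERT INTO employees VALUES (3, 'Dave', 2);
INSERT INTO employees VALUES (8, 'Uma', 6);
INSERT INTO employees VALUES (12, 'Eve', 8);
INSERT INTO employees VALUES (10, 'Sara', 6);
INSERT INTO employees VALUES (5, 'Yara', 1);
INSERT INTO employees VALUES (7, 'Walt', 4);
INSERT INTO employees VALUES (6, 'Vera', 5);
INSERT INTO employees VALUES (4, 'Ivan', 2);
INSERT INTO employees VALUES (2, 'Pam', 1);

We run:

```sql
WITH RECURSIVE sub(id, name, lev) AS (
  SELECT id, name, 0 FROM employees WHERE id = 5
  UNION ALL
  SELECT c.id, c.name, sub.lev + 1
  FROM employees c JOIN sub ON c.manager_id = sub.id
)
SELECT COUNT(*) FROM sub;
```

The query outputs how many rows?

6

Base: id=5 (Yara) at lev 0.
Iteration 1: rows with manager_id in {5} -> Vera (id 6, lev 1).
Iteration 2: rows with manager_id in {6} -> Uma (id 8, lev 2), Sara (id 10, lev 2).
Iteration 3: rows with manager_id in {8,10} -> Mona (id 11, lev 3), Eve (id 12, lev 3).
Iteration 4: no rows with manager_id in {11,12}; recursion stops.
Total rows emitted: 6.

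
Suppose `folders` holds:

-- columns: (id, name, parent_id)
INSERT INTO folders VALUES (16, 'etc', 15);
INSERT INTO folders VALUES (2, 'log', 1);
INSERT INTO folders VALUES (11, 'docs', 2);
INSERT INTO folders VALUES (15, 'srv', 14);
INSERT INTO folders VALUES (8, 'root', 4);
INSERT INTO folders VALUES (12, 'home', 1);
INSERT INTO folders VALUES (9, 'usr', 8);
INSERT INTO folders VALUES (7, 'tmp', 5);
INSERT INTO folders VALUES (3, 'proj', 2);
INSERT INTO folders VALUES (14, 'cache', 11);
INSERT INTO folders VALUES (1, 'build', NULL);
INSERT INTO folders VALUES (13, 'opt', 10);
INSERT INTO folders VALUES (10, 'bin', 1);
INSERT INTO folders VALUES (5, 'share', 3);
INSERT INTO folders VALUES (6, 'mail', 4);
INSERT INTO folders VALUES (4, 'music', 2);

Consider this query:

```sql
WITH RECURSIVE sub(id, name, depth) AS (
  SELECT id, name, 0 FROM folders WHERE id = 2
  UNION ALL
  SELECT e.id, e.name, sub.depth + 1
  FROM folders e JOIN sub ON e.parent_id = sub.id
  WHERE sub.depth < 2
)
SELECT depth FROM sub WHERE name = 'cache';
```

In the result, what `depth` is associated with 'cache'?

2

Base: id=2 (log) at depth 0.
Iteration 1: rows with parent_id in {2} -> proj (id 3, depth 1), music (id 4, depth 1), docs (id 11, depth 1).
Iteration 2: rows with parent_id in {3,4,11} -> share (id 5, depth 2), mail (id 6, depth 2), root (id 8, depth 2), cache (id 14, depth 2).
Iteration 3: depth < 2 fails for all current rows; recursion stops.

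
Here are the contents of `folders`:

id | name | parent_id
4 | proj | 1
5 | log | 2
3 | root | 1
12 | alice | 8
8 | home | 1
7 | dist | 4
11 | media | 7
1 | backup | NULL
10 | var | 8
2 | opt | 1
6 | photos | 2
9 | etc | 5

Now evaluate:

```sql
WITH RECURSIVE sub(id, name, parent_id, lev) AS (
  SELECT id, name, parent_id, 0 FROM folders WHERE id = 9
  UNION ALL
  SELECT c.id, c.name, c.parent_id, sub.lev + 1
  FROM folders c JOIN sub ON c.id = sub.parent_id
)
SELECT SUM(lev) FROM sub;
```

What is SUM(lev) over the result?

Base: id=9 (etc), parent_id=5, lev 0.
Iteration 1: join on id=5 -> log (id 5, parent_id=2, lev 1).
Iteration 2: join on id=2 -> opt (id 2, parent_id=1, lev 2).
Iteration 3: join on id=1 -> backup (id 1, parent_id=NULL, lev 3).
Iteration 4: parent_id is NULL; no match; recursion stops.
SUM(lev) = 0 + 1 + 2 + 3 = 6.

6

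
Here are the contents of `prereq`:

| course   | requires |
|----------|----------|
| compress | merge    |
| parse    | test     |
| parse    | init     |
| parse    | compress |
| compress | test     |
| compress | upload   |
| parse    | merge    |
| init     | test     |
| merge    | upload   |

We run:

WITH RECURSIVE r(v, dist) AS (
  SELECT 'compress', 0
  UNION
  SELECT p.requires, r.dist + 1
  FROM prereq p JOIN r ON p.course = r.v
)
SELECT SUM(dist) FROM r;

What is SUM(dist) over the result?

Base: (compress, dist=0).
Iteration 1: edges from {compress} -> (merge, dist=1), (test, dist=1), (upload, dist=1).
Iteration 2: edges from {merge,test,upload} -> (upload, dist=2).
Iteration 3: no outgoing edges from {upload}; recursion stops.
SUM(dist) = 0 + 1 + 1 + 1 + 2 = 5.

5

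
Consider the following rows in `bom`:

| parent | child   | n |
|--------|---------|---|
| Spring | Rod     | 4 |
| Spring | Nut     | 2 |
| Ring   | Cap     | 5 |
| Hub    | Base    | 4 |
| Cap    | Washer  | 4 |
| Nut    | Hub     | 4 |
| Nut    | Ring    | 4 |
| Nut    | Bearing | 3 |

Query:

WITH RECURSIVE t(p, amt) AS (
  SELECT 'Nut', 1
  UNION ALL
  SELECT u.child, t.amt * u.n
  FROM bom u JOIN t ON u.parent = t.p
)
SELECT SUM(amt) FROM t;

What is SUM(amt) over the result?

Base: (Nut, amt=1).
Iteration 1: components of {Nut} -> Bearing = 1*3 = 3, Hub = 1*4 = 4, Ring = 1*4 = 4.
Iteration 2: components of {Bearing,Hub,Ring} -> Base = 4*4 = 16, Cap = 4*5 = 20.
Iteration 3: components of {Base,Cap} -> Washer = 20*4 = 80.
Iteration 4: no further components; recursion stops.
SUM(amt) = 1 + 4 + 4 + 3 + 20 + 16 + 80 = 128.

128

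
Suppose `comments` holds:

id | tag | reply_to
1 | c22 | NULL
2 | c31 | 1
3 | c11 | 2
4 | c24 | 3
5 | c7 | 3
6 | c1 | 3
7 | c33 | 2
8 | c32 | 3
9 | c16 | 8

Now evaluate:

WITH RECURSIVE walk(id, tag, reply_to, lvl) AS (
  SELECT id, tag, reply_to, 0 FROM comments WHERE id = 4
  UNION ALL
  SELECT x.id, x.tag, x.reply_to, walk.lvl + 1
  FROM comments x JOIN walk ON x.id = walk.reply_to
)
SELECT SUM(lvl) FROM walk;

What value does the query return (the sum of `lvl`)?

Base: id=4 (c24), reply_to=3, lvl 0.
Iteration 1: join on id=3 -> c11 (id 3, reply_to=2, lvl 1).
Iteration 2: join on id=2 -> c31 (id 2, reply_to=1, lvl 2).
Iteration 3: join on id=1 -> c22 (id 1, reply_to=NULL, lvl 3).
Iteration 4: reply_to is NULL; no match; recursion stops.
SUM(lvl) = 0 + 1 + 2 + 3 = 6.

6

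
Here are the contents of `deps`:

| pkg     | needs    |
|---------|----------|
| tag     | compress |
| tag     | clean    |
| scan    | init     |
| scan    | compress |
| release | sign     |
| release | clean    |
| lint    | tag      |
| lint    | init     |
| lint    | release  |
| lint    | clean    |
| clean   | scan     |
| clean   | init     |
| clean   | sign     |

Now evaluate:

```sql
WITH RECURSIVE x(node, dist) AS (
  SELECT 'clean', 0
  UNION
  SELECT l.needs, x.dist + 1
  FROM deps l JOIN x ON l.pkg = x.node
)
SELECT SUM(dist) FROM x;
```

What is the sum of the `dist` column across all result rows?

7

Base: (clean, dist=0).
Iteration 1: edges from {clean} -> (init, dist=1), (scan, dist=1), (sign, dist=1).
Iteration 2: edges from {init,scan,sign} -> (compress, dist=2), (init, dist=2).
Iteration 3: no outgoing edges from {compress,init}; recursion stops.
SUM(dist) = 0 + 1 + 1 + 1 + 2 + 2 = 7.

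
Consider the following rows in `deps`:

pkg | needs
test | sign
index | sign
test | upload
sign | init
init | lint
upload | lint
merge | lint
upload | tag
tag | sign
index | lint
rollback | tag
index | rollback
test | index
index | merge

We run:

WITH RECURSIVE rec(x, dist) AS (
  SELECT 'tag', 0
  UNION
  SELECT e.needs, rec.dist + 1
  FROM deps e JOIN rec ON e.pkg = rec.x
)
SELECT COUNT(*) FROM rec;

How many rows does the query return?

4

Base: (tag, dist=0).
Iteration 1: edges from {tag} -> (sign, dist=1).
Iteration 2: edges from {sign} -> (init, dist=2).
Iteration 3: edges from {init} -> (lint, dist=3).
Iteration 4: no outgoing edges from {lint}; recursion stops.
Total rows emitted: 4.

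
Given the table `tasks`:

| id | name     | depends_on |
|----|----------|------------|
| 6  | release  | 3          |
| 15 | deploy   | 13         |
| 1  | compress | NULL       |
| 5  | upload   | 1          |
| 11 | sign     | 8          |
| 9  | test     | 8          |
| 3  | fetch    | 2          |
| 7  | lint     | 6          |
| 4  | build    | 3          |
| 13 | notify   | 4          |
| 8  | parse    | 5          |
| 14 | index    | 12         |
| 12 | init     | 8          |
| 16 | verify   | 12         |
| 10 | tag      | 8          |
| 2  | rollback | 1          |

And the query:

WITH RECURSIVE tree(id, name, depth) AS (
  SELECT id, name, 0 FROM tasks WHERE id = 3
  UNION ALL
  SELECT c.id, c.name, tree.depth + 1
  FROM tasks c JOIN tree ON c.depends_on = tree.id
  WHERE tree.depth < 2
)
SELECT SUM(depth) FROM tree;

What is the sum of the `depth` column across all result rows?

6

Base: id=3 (fetch) at depth 0.
Iteration 1: rows with depends_on in {3} -> build (id 4, depth 1), release (id 6, depth 1).
Iteration 2: rows with depends_on in {4,6} -> lint (id 7, depth 2), notify (id 13, depth 2).
Iteration 3: depth < 2 fails for all current rows; recursion stops.
SUM(depth) = 0 + 1 + 1 + 2 + 2 = 6.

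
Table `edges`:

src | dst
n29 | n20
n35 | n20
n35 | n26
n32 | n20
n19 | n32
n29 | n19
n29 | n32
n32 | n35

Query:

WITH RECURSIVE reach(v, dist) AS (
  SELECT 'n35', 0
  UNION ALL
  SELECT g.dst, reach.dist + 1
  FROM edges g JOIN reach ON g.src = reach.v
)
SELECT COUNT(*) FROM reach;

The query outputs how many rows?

Base: (n35, dist=0).
Iteration 1: edges from {n35} -> (n20, dist=1), (n26, dist=1).
Iteration 2: no outgoing edges from {n20,n26}; recursion stops.
Total rows emitted: 3.

3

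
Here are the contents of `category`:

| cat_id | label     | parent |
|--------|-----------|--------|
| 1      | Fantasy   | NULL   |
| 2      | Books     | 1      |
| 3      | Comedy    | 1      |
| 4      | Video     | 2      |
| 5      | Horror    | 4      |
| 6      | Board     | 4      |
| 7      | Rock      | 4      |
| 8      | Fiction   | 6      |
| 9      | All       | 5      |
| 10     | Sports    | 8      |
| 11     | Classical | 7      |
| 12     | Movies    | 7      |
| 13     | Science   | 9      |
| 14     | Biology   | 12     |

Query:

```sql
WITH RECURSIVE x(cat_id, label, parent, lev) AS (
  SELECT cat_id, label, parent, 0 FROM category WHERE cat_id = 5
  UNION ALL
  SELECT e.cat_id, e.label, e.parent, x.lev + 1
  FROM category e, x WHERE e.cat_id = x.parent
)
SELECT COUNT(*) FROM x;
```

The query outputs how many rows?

4

Base: cat_id=5 (Horror), parent=4, lev 0.
Iteration 1: join on cat_id=4 -> Video (id 4, parent=2, lev 1).
Iteration 2: join on cat_id=2 -> Books (id 2, parent=1, lev 2).
Iteration 3: join on cat_id=1 -> Fantasy (id 1, parent=NULL, lev 3).
Iteration 4: parent is NULL; no match; recursion stops.
Total rows emitted: 4.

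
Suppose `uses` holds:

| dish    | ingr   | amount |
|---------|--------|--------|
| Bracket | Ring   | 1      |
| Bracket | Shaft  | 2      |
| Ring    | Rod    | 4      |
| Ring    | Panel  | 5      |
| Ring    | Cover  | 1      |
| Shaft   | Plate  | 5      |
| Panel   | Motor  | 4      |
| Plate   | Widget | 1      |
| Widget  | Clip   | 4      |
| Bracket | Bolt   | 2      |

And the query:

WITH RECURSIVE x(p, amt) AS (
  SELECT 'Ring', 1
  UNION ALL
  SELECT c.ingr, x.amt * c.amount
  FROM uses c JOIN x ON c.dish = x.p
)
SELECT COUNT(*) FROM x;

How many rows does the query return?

5

Base: (Ring, amt=1).
Iteration 1: components of {Ring} -> Cover = 1*1 = 1, Panel = 1*5 = 5, Rod = 1*4 = 4.
Iteration 2: components of {Cover,Panel,Rod} -> Motor = 5*4 = 20.
Iteration 3: no further components; recursion stops.
Total rows emitted: 5.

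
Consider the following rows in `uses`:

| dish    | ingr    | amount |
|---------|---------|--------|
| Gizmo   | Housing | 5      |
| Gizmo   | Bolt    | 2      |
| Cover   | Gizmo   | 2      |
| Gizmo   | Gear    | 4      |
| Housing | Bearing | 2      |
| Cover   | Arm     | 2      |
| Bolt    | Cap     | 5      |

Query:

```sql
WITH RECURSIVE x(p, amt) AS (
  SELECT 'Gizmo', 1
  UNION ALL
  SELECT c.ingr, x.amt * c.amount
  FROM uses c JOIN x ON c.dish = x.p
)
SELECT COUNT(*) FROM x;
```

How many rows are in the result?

Base: (Gizmo, amt=1).
Iteration 1: components of {Gizmo} -> Bolt = 1*2 = 2, Gear = 1*4 = 4, Housing = 1*5 = 5.
Iteration 2: components of {Bolt,Gear,Housing} -> Bearing = 5*2 = 10, Cap = 2*5 = 10.
Iteration 3: no further components; recursion stops.
Total rows emitted: 6.

6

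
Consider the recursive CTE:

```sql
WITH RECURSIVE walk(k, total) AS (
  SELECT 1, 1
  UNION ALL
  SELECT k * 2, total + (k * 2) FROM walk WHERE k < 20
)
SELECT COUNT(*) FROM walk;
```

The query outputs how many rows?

Base: k=1, total=1.
Iteration 1: 1 < 20 holds -> k = 1 * 2 = 2, total = 1 + 2 = 3.
Iteration 2: 2 < 20 holds -> k = 2 * 2 = 4, total = 3 + 4 = 7.
Iteration 3: 4 < 20 holds -> k = 4 * 2 = 8, total = 7 + 8 = 15.
Iteration 4: 8 < 20 holds -> k = 8 * 2 = 16, total = 15 + 16 = 31.
Iteration 5: 16 < 20 holds -> k = 16 * 2 = 32, total = 31 + 32 = 63.
Iteration 6: 32 < 20 fails; recursion stops.
Total rows emitted: 6.

6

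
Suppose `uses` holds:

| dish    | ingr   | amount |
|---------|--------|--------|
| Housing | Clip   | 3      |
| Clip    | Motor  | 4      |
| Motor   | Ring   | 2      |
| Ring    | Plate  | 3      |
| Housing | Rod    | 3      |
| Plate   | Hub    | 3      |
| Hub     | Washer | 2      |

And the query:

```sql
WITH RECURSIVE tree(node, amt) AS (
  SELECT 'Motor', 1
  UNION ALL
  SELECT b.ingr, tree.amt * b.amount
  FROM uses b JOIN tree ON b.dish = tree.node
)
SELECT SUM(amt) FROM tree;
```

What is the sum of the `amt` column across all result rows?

63

Base: (Motor, amt=1).
Iteration 1: components of {Motor} -> Ring = 1*2 = 2.
Iteration 2: components of {Ring} -> Plate = 2*3 = 6.
Iteration 3: components of {Plate} -> Hub = 6*3 = 18.
Iteration 4: components of {Hub} -> Washer = 18*2 = 36.
Iteration 5: no further components; recursion stops.
SUM(amt) = 1 + 2 + 6 + 18 + 36 = 63.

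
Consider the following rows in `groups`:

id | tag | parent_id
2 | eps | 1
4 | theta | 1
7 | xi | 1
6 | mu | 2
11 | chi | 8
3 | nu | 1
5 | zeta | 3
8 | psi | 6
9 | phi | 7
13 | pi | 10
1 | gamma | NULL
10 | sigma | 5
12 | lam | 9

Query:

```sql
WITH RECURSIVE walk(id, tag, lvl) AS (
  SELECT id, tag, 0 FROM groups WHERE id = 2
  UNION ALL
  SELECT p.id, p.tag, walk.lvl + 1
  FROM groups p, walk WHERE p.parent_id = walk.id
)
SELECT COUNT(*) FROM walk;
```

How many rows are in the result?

4

Base: id=2 (eps) at lvl 0.
Iteration 1: rows with parent_id in {2} -> mu (id 6, lvl 1).
Iteration 2: rows with parent_id in {6} -> psi (id 8, lvl 2).
Iteration 3: rows with parent_id in {8} -> chi (id 11, lvl 3).
Iteration 4: no rows with parent_id in {11}; recursion stops.
Total rows emitted: 4.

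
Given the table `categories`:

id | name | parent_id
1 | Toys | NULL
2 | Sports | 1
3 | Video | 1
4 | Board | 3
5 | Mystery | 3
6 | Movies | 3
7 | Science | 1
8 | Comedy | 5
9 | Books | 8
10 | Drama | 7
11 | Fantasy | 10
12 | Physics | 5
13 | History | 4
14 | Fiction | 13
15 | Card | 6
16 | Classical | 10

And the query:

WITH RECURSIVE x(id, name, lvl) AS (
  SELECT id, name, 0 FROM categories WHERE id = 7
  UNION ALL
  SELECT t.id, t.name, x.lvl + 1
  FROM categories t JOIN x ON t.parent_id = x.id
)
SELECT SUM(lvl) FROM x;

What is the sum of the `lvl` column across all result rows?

5

Base: id=7 (Science) at lvl 0.
Iteration 1: rows with parent_id in {7} -> Drama (id 10, lvl 1).
Iteration 2: rows with parent_id in {10} -> Fantasy (id 11, lvl 2), Classical (id 16, lvl 2).
Iteration 3: no rows with parent_id in {11,16}; recursion stops.
SUM(lvl) = 0 + 1 + 2 + 2 = 5.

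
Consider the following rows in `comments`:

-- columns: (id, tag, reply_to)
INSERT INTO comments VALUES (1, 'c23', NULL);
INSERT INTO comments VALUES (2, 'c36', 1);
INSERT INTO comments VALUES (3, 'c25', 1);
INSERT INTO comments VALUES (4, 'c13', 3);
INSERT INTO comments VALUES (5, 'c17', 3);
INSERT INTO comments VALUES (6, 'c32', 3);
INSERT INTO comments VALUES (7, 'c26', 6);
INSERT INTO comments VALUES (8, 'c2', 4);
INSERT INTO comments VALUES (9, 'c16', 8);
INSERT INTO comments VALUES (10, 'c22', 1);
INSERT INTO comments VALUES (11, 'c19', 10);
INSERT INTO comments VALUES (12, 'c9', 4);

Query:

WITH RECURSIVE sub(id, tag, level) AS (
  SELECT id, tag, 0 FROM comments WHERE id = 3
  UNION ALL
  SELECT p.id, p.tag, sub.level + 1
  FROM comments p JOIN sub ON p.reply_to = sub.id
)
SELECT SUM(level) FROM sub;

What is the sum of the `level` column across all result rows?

Base: id=3 (c25) at level 0.
Iteration 1: rows with reply_to in {3} -> c13 (id 4, level 1), c17 (id 5, level 1), c32 (id 6, level 1).
Iteration 2: rows with reply_to in {4,5,6} -> c26 (id 7, level 2), c2 (id 8, level 2), c9 (id 12, level 2).
Iteration 3: rows with reply_to in {7,8,12} -> c16 (id 9, level 3).
Iteration 4: no rows with reply_to in {9}; recursion stops.
SUM(level) = 0 + 1 + 1 + 1 + 2 + 2 + 2 + 3 = 12.

12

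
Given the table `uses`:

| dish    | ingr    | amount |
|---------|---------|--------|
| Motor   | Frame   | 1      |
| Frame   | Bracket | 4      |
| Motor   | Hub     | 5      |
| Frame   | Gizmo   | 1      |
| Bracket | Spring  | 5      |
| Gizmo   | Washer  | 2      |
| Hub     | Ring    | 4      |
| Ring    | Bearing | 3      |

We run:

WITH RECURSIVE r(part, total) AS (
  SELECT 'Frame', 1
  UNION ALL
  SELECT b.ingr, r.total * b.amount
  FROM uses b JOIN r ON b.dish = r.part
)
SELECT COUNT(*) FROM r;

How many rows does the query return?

Base: (Frame, total=1).
Iteration 1: components of {Frame} -> Bracket = 1*4 = 4, Gizmo = 1*1 = 1.
Iteration 2: components of {Bracket,Gizmo} -> Spring = 4*5 = 20, Washer = 1*2 = 2.
Iteration 3: no further components; recursion stops.
Total rows emitted: 5.

5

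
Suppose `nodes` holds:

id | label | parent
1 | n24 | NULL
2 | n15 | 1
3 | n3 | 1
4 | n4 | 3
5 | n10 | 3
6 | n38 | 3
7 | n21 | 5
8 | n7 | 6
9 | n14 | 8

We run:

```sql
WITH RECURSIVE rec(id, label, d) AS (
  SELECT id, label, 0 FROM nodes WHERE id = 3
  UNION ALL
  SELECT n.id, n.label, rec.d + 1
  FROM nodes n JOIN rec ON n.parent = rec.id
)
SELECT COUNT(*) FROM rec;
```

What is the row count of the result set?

7

Base: id=3 (n3) at d 0.
Iteration 1: rows with parent in {3} -> n4 (id 4, d 1), n10 (id 5, d 1), n38 (id 6, d 1).
Iteration 2: rows with parent in {4,5,6} -> n21 (id 7, d 2), n7 (id 8, d 2).
Iteration 3: rows with parent in {7,8} -> n14 (id 9, d 3).
Iteration 4: no rows with parent in {9}; recursion stops.
Total rows emitted: 7.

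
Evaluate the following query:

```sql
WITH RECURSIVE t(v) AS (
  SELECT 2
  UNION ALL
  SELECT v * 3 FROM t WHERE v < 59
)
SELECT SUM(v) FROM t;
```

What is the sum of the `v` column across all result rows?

242

Base: v=2.
Iteration 1: 2 < 59 holds -> v = 2 * 3 = 6.
Iteration 2: 6 < 59 holds -> v = 6 * 3 = 18.
Iteration 3: 18 < 59 holds -> v = 18 * 3 = 54.
Iteration 4: 54 < 59 holds -> v = 54 * 3 = 162.
Iteration 5: 162 < 59 fails; recursion stops.
SUM(v) = 2 + 6 + 18 + 54 + 162 = 242.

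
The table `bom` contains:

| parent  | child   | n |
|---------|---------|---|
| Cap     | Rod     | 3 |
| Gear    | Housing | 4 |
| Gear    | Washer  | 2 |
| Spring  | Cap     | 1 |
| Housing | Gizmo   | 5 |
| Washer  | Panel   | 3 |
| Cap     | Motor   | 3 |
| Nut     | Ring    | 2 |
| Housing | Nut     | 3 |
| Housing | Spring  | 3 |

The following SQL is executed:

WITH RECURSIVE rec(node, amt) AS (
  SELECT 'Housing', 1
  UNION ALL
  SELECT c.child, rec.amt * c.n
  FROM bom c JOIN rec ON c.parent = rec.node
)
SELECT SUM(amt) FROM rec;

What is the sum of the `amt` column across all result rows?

39

Base: (Housing, amt=1).
Iteration 1: components of {Housing} -> Gizmo = 1*5 = 5, Nut = 1*3 = 3, Spring = 1*3 = 3.
Iteration 2: components of {Gizmo,Nut,Spring} -> Cap = 3*1 = 3, Ring = 3*2 = 6.
Iteration 3: components of {Cap,Ring} -> Motor = 3*3 = 9, Rod = 3*3 = 9.
Iteration 4: no further components; recursion stops.
SUM(amt) = 1 + 3 + 3 + 5 + 3 + 6 + 9 + 9 = 39.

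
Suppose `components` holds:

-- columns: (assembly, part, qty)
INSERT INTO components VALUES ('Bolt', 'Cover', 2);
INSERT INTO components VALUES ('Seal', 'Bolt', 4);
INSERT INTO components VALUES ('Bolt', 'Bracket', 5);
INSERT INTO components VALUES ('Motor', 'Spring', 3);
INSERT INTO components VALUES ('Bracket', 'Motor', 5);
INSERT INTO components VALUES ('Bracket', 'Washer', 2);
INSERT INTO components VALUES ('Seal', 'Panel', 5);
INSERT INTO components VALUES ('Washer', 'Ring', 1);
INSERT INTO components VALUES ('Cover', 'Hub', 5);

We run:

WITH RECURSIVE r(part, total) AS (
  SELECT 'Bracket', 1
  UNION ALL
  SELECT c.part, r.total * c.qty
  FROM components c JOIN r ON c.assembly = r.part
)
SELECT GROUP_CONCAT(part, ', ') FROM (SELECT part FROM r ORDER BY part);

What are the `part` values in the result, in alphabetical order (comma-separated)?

Bracket, Motor, Ring, Spring, Washer

Base: (Bracket, total=1).
Iteration 1: components of {Bracket} -> Motor = 1*5 = 5, Washer = 1*2 = 2.
Iteration 2: components of {Motor,Washer} -> Ring = 2*1 = 2, Spring = 5*3 = 15.
Iteration 3: no further components; recursion stops.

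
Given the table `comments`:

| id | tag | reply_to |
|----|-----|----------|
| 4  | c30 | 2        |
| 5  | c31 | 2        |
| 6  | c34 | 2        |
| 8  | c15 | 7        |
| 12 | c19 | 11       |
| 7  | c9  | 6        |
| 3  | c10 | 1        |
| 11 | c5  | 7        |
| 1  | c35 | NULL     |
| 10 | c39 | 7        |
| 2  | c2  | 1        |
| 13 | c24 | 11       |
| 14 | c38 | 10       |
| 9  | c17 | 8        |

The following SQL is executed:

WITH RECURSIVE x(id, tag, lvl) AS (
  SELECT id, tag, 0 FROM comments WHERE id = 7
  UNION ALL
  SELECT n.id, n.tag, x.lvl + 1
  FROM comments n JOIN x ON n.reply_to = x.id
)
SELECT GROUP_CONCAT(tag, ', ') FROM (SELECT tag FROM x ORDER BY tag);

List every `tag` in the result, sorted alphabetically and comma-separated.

c15, c17, c19, c24, c38, c39, c5, c9

Base: id=7 (c9) at lvl 0.
Iteration 1: rows with reply_to in {7} -> c15 (id 8, lvl 1), c39 (id 10, lvl 1), c5 (id 11, lvl 1).
Iteration 2: rows with reply_to in {8,10,11} -> c17 (id 9, lvl 2), c19 (id 12, lvl 2), c24 (id 13, lvl 2), c38 (id 14, lvl 2).
Iteration 3: no rows with reply_to in {9,12,13,14}; recursion stops.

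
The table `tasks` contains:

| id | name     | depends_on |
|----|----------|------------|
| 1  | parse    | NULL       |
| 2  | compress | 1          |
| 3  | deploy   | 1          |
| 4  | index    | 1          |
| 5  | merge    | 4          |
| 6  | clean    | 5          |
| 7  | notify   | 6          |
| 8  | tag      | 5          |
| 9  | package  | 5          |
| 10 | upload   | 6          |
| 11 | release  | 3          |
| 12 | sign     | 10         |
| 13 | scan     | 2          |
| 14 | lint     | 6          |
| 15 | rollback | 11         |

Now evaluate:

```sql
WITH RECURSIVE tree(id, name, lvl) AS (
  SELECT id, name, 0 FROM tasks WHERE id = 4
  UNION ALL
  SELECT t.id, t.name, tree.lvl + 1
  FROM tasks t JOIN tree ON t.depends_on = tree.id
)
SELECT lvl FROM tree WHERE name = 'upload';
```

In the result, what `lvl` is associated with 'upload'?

3

Base: id=4 (index) at lvl 0.
Iteration 1: rows with depends_on in {4} -> merge (id 5, lvl 1).
Iteration 2: rows with depends_on in {5} -> clean (id 6, lvl 2), tag (id 8, lvl 2), package (id 9, lvl 2).
Iteration 3: rows with depends_on in {6,8,9} -> notify (id 7, lvl 3), upload (id 10, lvl 3), lint (id 14, lvl 3).
Iteration 4: rows with depends_on in {7,10,14} -> sign (id 12, lvl 4).
Iteration 5: no rows with depends_on in {12}; recursion stops.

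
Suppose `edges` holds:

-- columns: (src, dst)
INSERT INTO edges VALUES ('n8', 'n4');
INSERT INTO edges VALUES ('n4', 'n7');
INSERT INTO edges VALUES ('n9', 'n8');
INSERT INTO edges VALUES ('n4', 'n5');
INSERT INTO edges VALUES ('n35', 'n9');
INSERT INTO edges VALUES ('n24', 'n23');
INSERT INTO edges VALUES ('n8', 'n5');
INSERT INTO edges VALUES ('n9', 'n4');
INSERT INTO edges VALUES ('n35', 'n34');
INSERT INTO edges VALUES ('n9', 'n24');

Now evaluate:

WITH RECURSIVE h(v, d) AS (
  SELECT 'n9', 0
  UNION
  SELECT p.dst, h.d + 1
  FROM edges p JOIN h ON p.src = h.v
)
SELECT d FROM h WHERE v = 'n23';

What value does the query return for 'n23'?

2

Base: (n9, d=0).
Iteration 1: edges from {n9} -> (n24, d=1), (n4, d=1), (n8, d=1).
Iteration 2: edges from {n24,n4,n8} -> (n23, d=2), (n4, d=2), (n5, d=2), (n7, d=2). [UNION drops 1 duplicate row(s)]
Iteration 3: edges from {n23,n4,n5,n7} -> (n5, d=3), (n7, d=3).
Iteration 4: no outgoing edges from {n5,n7}; recursion stops.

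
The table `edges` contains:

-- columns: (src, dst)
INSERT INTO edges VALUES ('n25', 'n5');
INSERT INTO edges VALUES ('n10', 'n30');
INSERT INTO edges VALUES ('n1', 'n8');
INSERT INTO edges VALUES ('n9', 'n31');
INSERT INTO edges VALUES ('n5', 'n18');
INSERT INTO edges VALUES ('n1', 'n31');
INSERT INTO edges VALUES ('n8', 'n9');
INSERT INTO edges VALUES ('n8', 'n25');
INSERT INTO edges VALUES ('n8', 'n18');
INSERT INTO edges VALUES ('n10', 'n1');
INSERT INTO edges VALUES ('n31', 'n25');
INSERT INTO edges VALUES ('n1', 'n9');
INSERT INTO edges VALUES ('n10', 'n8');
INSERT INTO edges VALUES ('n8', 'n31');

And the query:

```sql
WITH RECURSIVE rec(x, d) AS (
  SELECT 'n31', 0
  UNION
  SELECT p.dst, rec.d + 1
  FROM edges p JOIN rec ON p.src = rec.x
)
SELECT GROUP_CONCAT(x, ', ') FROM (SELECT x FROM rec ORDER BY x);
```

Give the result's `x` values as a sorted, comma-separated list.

n18, n25, n31, n5

Base: (n31, d=0).
Iteration 1: edges from {n31} -> (n25, d=1).
Iteration 2: edges from {n25} -> (n5, d=2).
Iteration 3: edges from {n5} -> (n18, d=3).
Iteration 4: no outgoing edges from {n18}; recursion stops.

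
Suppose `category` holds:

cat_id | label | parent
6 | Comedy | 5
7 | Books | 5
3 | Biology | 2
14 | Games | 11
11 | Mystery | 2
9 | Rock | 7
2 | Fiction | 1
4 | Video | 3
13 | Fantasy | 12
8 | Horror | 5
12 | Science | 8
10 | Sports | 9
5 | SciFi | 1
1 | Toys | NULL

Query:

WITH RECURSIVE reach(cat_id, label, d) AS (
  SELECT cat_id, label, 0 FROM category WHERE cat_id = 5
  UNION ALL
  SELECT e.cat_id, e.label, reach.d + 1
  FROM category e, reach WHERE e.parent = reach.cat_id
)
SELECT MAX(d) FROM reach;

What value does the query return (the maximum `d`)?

3

Base: cat_id=5 (SciFi) at d 0.
Iteration 1: rows with parent in {5} -> Comedy (id 6, d 1), Books (id 7, d 1), Horror (id 8, d 1).
Iteration 2: rows with parent in {6,7,8} -> Rock (id 9, d 2), Science (id 12, d 2).
Iteration 3: rows with parent in {9,12} -> Sports (id 10, d 3), Fantasy (id 13, d 3).
Iteration 4: no rows with parent in {10,13}; recursion stops.
d values: 0, 1, 1, 1, 2, 2, 3, 3; the maximum is 3.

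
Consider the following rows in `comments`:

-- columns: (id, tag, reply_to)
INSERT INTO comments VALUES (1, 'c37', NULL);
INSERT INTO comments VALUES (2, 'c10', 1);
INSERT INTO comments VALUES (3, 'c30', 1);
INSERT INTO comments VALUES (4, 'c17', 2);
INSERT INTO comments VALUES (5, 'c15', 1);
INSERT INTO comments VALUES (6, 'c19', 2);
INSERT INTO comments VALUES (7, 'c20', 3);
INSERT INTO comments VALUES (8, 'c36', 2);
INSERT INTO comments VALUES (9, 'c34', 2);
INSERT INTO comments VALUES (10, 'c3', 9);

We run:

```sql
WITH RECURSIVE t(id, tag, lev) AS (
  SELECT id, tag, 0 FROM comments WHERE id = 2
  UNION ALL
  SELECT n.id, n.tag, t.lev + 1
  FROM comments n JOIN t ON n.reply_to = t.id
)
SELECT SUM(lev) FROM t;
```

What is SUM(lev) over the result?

6

Base: id=2 (c10) at lev 0.
Iteration 1: rows with reply_to in {2} -> c17 (id 4, lev 1), c19 (id 6, lev 1), c36 (id 8, lev 1), c34 (id 9, lev 1).
Iteration 2: rows with reply_to in {4,6,8,9} -> c3 (id 10, lev 2).
Iteration 3: no rows with reply_to in {10}; recursion stops.
SUM(lev) = 0 + 1 + 1 + 1 + 1 + 2 = 6.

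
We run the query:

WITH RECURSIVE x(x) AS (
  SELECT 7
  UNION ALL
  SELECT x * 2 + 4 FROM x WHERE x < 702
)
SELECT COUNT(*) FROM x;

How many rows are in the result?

8

Base: x=7.
Iteration 1: 7 < 702 holds -> x = 7 * 2 + 4 = 18.
Iteration 2: 18 < 702 holds -> x = 18 * 2 + 4 = 40.
Iteration 3: 40 < 702 holds -> x = 40 * 2 + 4 = 84.
Iteration 4: 84 < 702 holds -> x = 84 * 2 + 4 = 172.
Iteration 5: 172 < 702 holds -> x = 172 * 2 + 4 = 348.
Iteration 6: 348 < 702 holds -> x = 348 * 2 + 4 = 700.
Iteration 7: 700 < 702 holds -> x = 700 * 2 + 4 = 1404.
Iteration 8: 1404 < 702 fails; recursion stops.
Total rows emitted: 8.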